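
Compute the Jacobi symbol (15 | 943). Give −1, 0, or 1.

Reciprocity: 15 ≡ 3 and 943 ≡ 3 (mod 4), so (15/943) = −(943/15).
Reduce top mod 15: now compute (13/15).
Reciprocity: 13 ≡ 1 and 15 ≡ 3 (mod 4), so (13/15) = +(15/13).
Reduce top mod 13: now compute (2/13).
Pull out 2: since 13 ≡ 5 (mod 8), (2/13) = -1.
Reached (1/13) = 1. Collecting the sign flips along the way, the symbol is +1.

1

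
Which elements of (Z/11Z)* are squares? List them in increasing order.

1 3 4 5 9

Square k = 1,…,5 (k and 11−k give the same square):
1²=1, 2²=4, 3²=9, 4²≡5, 5²≡3 (mod 11).
So the quadratic residues mod 11 are {1, 3, 4, 5, 9}.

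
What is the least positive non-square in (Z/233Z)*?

3

(2/233) = +1, so 2 is a residue.
(3/233) = −1, so 3 is the smallest positive non-residue mod 233.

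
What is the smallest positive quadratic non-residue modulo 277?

2

(2/277) = −1, so 2 is the smallest positive non-residue mod 277.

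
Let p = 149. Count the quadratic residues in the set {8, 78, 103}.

(8/149) = -1 → non-residue.
(78/149) = -1 → non-residue.
(103/149) = +1 → QR.
Total quadratic residues among the 3: 1.

1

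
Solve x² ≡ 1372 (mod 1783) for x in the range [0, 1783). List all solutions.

666, 1117

Since 1783 ≡ 3 (mod 4), a square root of 1372 is 1372^((1783+1)/4) = 1372^446 mod 1783.
Repeated squaring: 1372^2≡1319, 1372^4≡1336, 1372^8≡113, 1372^16≡288, 1372^32≡926, 1372^64≡1636, 1372^128≡213, 1372^256≡794 (mod 1783).
1372^446 = 1372^(256+128+32+16+8+4+2) ≡ 666 (mod 1783).
Check: 666² = 443556 ≡ 1372 (mod 1783). The two roots are 666 and 1117.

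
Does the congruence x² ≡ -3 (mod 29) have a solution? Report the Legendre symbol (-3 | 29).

First reduce: -3 ≡ 26 (mod 29).
Pull out 2: since 29 ≡ 5 (mod 8), (2/29) = -1.
Reciprocity: 13 ≡ 1 and 29 ≡ 1 (mod 4), so (13/29) = +(29/13).
Reduce top mod 13: now compute (3/13).
Reciprocity: 3 ≡ 3 and 13 ≡ 1 (mod 4), so (3/13) = +(13/3).
Reduce top mod 3: now compute (1/3).
Reached (1/3) = 1. Collecting the sign flips along the way, the symbol is -1.

-1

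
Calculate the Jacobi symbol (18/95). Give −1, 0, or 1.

Pull out 2: since 95 ≡ 7 (mod 8), (2/95) = +1.
Reciprocity: 9 ≡ 1 and 95 ≡ 3 (mod 4), so (9/95) = +(95/9).
Reduce top mod 9: now compute (5/9).
Reciprocity: 5 ≡ 1 and 9 ≡ 1 (mod 4), so (5/9) = +(9/5).
Reduce top mod 5: now compute (4/5).
Pull out 2^2: since 5 ≡ 5 (mod 8), (2/5) = -1, so (2/5)^2 = +1.
Reached (1/5) = 1. Collecting the sign flips along the way, the symbol is +1.

1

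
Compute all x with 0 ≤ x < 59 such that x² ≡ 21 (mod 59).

Since 59 ≡ 3 (mod 4), a square root of 21 is 21^((59+1)/4) = 21^15 mod 59.
Repeated squaring: 21^2≡28, 21^4≡17, 21^8≡53 (mod 59).
21^15 = 21^(8+4+2+1) ≡ 27 (mod 59).
Check: 27² = 729 ≡ 21 (mod 59). The two roots are 27 and 32.

27, 32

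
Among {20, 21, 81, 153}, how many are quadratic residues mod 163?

(20/163) = -1 → non-residue.
(21/163) = +1 → QR.
(81/163) = +1 → QR.
(153/163) = -1 → non-residue.
Total quadratic residues among the 4: 2.

2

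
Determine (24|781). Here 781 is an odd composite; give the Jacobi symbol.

-1

Pull out 2^3: since 781 ≡ 5 (mod 8), (2/781) = -1, so (2/781)^3 = -1.
Reciprocity: 3 ≡ 3 and 781 ≡ 1 (mod 4), so (3/781) = +(781/3).
Reduce top mod 3: now compute (1/3).
Reached (1/3) = 1. Collecting the sign flips along the way, the symbol is -1.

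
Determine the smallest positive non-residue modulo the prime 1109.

2

(2/1109) = −1, so 2 is the smallest positive non-residue mod 1109.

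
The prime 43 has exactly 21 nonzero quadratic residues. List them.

1,4,6,9,10,11,13,14,15,16,17,21,23,24,25,31,35,36,38,40,41

Square k = 1,…,21 (k and 43−k give the same square):
1²=1, 2²=4, 3²=9, 4²=16, 5²=25, 6²=36, 7²≡6, 8²≡21, 9²≡38, 10²≡14, 11²≡35, 12²≡15, 13²≡40, 14²≡24, 15²≡10, 16²≡41, 17²≡31, 18²≡23, 19²≡17, 20²≡13, 21²≡11 (mod 43).
So the quadratic residues mod 43 are {1, 4, 6, 9, 10, 11, 13, 14, 15, 16, 17, 21, 23, 24, 25, 31, 35, 36, 38, 40, 41}.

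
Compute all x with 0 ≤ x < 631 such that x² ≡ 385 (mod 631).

Since 631 ≡ 3 (mod 4), a square root of 385 is 385^((631+1)/4) = 385^158 mod 631.
Repeated squaring: 385^2≡571, 385^4≡445, 385^8≡522, 385^16≡523, 385^32≡306, 385^64≡248, 385^128≡297 (mod 631).
385^158 = 385^(128+16+8+4+2) ≡ 189 (mod 631).
Check: 189² = 35721 ≡ 385 (mod 631). The two roots are 189 and 442.

189, 442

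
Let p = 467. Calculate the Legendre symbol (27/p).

1

Reciprocity: 27 ≡ 3 and 467 ≡ 3 (mod 4), so (27/467) = −(467/27).
Reduce top mod 27: now compute (8/27).
Pull out 2^3: since 27 ≡ 3 (mod 8), (2/27) = -1, so (2/27)^3 = -1.
Reached (1/27) = 1. Collecting the sign flips along the way, the symbol is +1.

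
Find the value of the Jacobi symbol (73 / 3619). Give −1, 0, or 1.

-1

Reciprocity: 73 ≡ 1 and 3619 ≡ 3 (mod 4), so (73/3619) = +(3619/73).
Reduce top mod 73: now compute (42/73).
Pull out 2: since 73 ≡ 1 (mod 8), (2/73) = +1.
Reciprocity: 21 ≡ 1 and 73 ≡ 1 (mod 4), so (21/73) = +(73/21).
Reduce top mod 21: now compute (10/21).
Pull out 2: since 21 ≡ 5 (mod 8), (2/21) = -1.
Reciprocity: 5 ≡ 1 and 21 ≡ 1 (mod 4), so (5/21) = +(21/5).
Reduce top mod 5: now compute (1/5).
Reached (1/5) = 1. Collecting the sign flips along the way, the symbol is -1.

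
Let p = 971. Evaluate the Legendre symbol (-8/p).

1

First reduce: -8 ≡ 963 (mod 971).
Reciprocity: 963 ≡ 3 and 971 ≡ 3 (mod 4), so (963/971) = −(971/963).
Reduce top mod 963: now compute (8/963).
Pull out 2^3: since 963 ≡ 3 (mod 8), (2/963) = -1, so (2/963)^3 = -1.
Reached (1/963) = 1. Collecting the sign flips along the way, the symbol is +1.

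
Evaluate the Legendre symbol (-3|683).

First reduce: -3 ≡ 680 (mod 683).
Pull out 2^3: since 683 ≡ 3 (mod 8), (2/683) = -1, so (2/683)^3 = -1.
Reciprocity: 85 ≡ 1 and 683 ≡ 3 (mod 4), so (85/683) = +(683/85).
Reduce top mod 85: now compute (3/85).
Reciprocity: 3 ≡ 3 and 85 ≡ 1 (mod 4), so (3/85) = +(85/3).
Reduce top mod 3: now compute (1/3).
Reached (1/3) = 1. Collecting the sign flips along the way, the symbol is -1.

-1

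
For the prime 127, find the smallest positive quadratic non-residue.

3

(2/127) = +1, so 2 is a residue.
(3/127) = −1, so 3 is the smallest positive non-residue mod 127.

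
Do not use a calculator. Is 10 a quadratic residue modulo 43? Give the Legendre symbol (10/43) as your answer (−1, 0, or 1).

1

Pull out 2: since 43 ≡ 3 (mod 8), (2/43) = -1.
Reciprocity: 5 ≡ 1 and 43 ≡ 3 (mod 4), so (5/43) = +(43/5).
Reduce top mod 5: now compute (3/5).
Reciprocity: 3 ≡ 3 and 5 ≡ 1 (mod 4), so (3/5) = +(5/3).
Reduce top mod 3: now compute (2/3).
Pull out 2: since 3 ≡ 3 (mod 8), (2/3) = -1.
Reached (1/3) = 1. Collecting the sign flips along the way, the symbol is +1.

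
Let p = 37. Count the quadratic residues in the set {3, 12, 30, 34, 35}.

4

(3/37) = +1 → QR.
(12/37) = +1 → QR.
(30/37) = +1 → QR.
(34/37) = +1 → QR.
(35/37) = -1 → non-residue.
Total quadratic residues among the 5: 4.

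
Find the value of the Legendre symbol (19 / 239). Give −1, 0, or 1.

Reciprocity: 19 ≡ 3 and 239 ≡ 3 (mod 4), so (19/239) = −(239/19).
Reduce top mod 19: now compute (11/19).
Reciprocity: 11 ≡ 3 and 19 ≡ 3 (mod 4), so (11/19) = −(19/11).
Reduce top mod 11: now compute (8/11).
Pull out 2^3: since 11 ≡ 3 (mod 8), (2/11) = -1, so (2/11)^3 = -1.
Reached (1/11) = 1. Collecting the sign flips along the way, the symbol is -1.

-1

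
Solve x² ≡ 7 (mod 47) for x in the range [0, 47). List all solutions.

17, 30

Since 47 ≡ 3 (mod 4), a square root of 7 is 7^((47+1)/4) = 7^12 mod 47.
Repeated squaring: 7^2≡2, 7^4≡4, 7^8≡16 (mod 47).
7^12 = 7^(8+4) ≡ 17 (mod 47).
Check: 17² = 289 ≡ 7 (mod 47). The two roots are 17 and 30.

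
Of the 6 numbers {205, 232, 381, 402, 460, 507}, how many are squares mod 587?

(205/587) = +1 → QR.
(232/587) = -1 → non-residue.
(381/587) = -1 → non-residue.
(402/587) = -1 → non-residue.
(460/587) = +1 → QR.
(507/587) = +1 → QR.
Total quadratic residues among the 6: 3.

3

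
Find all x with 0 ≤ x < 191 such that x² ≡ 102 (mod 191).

22, 169

Since 191 ≡ 3 (mod 4), a square root of 102 is 102^((191+1)/4) = 102^48 mod 191.
Repeated squaring: 102^2≡90, 102^4≡78, 102^8≡163, 102^16≡20, 102^32≡18 (mod 191).
102^48 = 102^(32+16) ≡ 169 (mod 191).
Check: 169² = 28561 ≡ 102 (mod 191). The two roots are 22 and 169.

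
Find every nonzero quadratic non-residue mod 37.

2 5 6 8 13 14 15 17 18 19 20 22 23 24 29 31 32 35

Square k = 1,…,18 (k and 37−k give the same square):
1²=1, 2²=4, 3²=9, 4²=16, 5²=25, 6²=36, 7²≡12, 8²≡27, 9²≡7, 10²≡26, 11²≡10, 12²≡33, 13²≡21, 14²≡11, 15²≡3, 16²≡34, 17²≡30, 18²≡28 (mod 37).
The residues are {1, 3, 4, 7, 9, 10, 11, 12, 16, 21, 25, 26, 27, 28, 30, 33, 34, 36}; the non-residues are the remaining 18 nonzero classes.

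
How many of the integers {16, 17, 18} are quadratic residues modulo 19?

(16/19) = +1 → QR.
(17/19) = +1 → QR.
(18/19) = -1 → non-residue.
Total quadratic residues among the 3: 2.

2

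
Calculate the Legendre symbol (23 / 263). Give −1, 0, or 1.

Euler's criterion: (23/263) ≡ 23^131 (mod 263).
23^2 ≡ 3 (mod 263)
23^4 ≡ 9 (mod 263)
23^8 ≡ 81 (mod 263)
23^16 ≡ 249 (mod 263)
23^32 ≡ 196 (mod 263)
23^64 ≡ 18 (mod 263)
23^128 ≡ 61 (mod 263)
23^131 = 23^(128+2+1) ≡ 1 (mod 263).
Result is 1, so (23/263) = 1.

1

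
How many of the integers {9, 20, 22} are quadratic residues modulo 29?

3

(9/29) = +1 → QR.
(20/29) = +1 → QR.
(22/29) = +1 → QR.
Total quadratic residues among the 3: 3.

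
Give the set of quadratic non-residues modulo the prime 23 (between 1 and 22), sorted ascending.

5 7 10 11 14 15 17 19 20 21 22

Square k = 1,…,11 (k and 23−k give the same square):
1²=1, 2²=4, 3²=9, 4²=16, 5²≡2, 6²≡13, 7²≡3, 8²≡18, 9²≡12, 10²≡8, 11²≡6 (mod 23).
The residues are {1, 2, 3, 4, 6, 8, 9, 12, 13, 16, 18}; the non-residues are the remaining 11 nonzero classes.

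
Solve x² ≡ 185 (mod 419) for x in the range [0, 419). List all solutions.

Since 419 ≡ 3 (mod 4), a square root of 185 is 185^((419+1)/4) = 185^105 mod 419.
Repeated squaring: 185^2≡286, 185^4≡91, 185^8≡320, 185^16≡164, 185^32≡80, 185^64≡115 (mod 419).
185^105 = 185^(64+32+8+1) ≡ 336 (mod 419).
Check: 336² = 112896 ≡ 185 (mod 419). The two roots are 83 and 336.

83, 336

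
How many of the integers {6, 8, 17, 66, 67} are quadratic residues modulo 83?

1

(6/83) = -1 → non-residue.
(8/83) = -1 → non-residue.
(17/83) = +1 → QR.
(66/83) = -1 → non-residue.
(67/83) = -1 → non-residue.
Total quadratic residues among the 5: 1.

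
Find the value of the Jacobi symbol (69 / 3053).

Reciprocity: 69 ≡ 1 and 3053 ≡ 1 (mod 4), so (69/3053) = +(3053/69).
Reduce top mod 69: now compute (17/69).
Reciprocity: 17 ≡ 1 and 69 ≡ 1 (mod 4), so (17/69) = +(69/17).
Reduce top mod 17: now compute (1/17).
Reached (1/17) = 1. Collecting the sign flips along the way, the symbol is +1.

1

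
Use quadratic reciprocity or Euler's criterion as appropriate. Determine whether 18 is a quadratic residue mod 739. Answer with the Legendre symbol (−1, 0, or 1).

Euler's criterion: (18/739) ≡ 18^369 (mod 739).
18^2 ≡ 324 (mod 739)
18^4 ≡ 38 (mod 739)
18^8 ≡ 705 (mod 739)
18^16 ≡ 417 (mod 739)
18^32 ≡ 224 (mod 739)
18^64 ≡ 663 (mod 739)
18^128 ≡ 603 (mod 739)
18^256 ≡ 21 (mod 739)
18^369 = 18^(256+64+32+16+1) ≡ 738 (mod 739).
Result is 738 ≡ −1, so (18/739) = −1.

-1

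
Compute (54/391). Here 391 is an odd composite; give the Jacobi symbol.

Pull out 2: since 391 ≡ 7 (mod 8), (2/391) = +1.
Reciprocity: 27 ≡ 3 and 391 ≡ 3 (mod 4), so (27/391) = −(391/27).
Reduce top mod 27: now compute (13/27).
Reciprocity: 13 ≡ 1 and 27 ≡ 3 (mod 4), so (13/27) = +(27/13).
Reduce top mod 13: now compute (1/13).
Reached (1/13) = 1. Collecting the sign flips along the way, the symbol is -1.

-1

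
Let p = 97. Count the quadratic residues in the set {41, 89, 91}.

(41/97) = -1 → non-residue.
(89/97) = +1 → QR.
(91/97) = +1 → QR.
Total quadratic residues among the 3: 2.

2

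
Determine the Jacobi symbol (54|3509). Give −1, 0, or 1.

Pull out 2: since 3509 ≡ 5 (mod 8), (2/3509) = -1.
Reciprocity: 27 ≡ 3 and 3509 ≡ 1 (mod 4), so (27/3509) = +(3509/27).
Reduce top mod 27: now compute (26/27).
Pull out 2: since 27 ≡ 3 (mod 8), (2/27) = -1.
Reciprocity: 13 ≡ 1 and 27 ≡ 3 (mod 4), so (13/27) = +(27/13).
Reduce top mod 13: now compute (1/13).
Reached (1/13) = 1. Collecting the sign flips along the way, the symbol is +1.

1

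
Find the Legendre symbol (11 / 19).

1

Euler's criterion: (11/19) ≡ 11^9 (mod 19).
11^2 ≡ 7 (mod 19)
11^4 ≡ 11 (mod 19)
11^8 ≡ 7 (mod 19)
11^9 = 11^(8+1) ≡ 1 (mod 19).
Result is 1, so (11/19) = 1.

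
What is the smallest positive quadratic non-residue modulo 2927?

5

(2/2927) = +1, so 2 is a residue.
(3/2927) = +1, so 3 is a residue.
(4/2927) = +1, so 4 is a residue.
(5/2927) = −1, so 5 is the smallest positive non-residue mod 2927.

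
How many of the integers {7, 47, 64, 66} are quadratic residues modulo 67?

2

(7/67) = -1 → non-residue.
(47/67) = +1 → QR.
(64/67) = +1 → QR.
(66/67) = -1 → non-residue.
Total quadratic residues among the 4: 2.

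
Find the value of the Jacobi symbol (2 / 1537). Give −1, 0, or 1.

1

Pull out 2: since 1537 ≡ 1 (mod 8), (2/1537) = +1.
Reached (1/1537) = 1. Collecting the sign flips along the way, the symbol is +1.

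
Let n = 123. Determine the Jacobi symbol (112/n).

-1

Pull out 2^4: since 123 ≡ 3 (mod 8), (2/123) = -1, so (2/123)^4 = +1.
Reciprocity: 7 ≡ 3 and 123 ≡ 3 (mod 4), so (7/123) = −(123/7).
Reduce top mod 7: now compute (4/7).
Pull out 2^2: since 7 ≡ 7 (mod 8), (2/7) = +1, so (2/7)^2 = +1.
Reached (1/7) = 1. Collecting the sign flips along the way, the symbol is -1.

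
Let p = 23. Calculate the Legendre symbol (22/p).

Pull out 2: since 23 ≡ 7 (mod 8), (2/23) = +1.
Reciprocity: 11 ≡ 3 and 23 ≡ 3 (mod 4), so (11/23) = −(23/11).
Reduce top mod 11: now compute (1/11).
Reached (1/11) = 1. Collecting the sign flips along the way, the symbol is -1.

-1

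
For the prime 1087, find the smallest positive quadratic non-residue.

3

(2/1087) = +1, so 2 is a residue.
(3/1087) = −1, so 3 is the smallest positive non-residue mod 1087.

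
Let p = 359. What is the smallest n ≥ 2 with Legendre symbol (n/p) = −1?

(2/359) = +1, so 2 is a residue.
(3/359) = +1, so 3 is a residue.
(4/359) = +1, so 4 is a residue.
(5/359) = +1, so 5 is a residue.
(6/359) = +1, so 6 is a residue.
(7/359) = −1, so 7 is the smallest positive non-residue mod 359.

7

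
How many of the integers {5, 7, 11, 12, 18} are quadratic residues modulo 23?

(5/23) = -1 → non-residue.
(7/23) = -1 → non-residue.
(11/23) = -1 → non-residue.
(12/23) = +1 → QR.
(18/23) = +1 → QR.
Total quadratic residues among the 5: 2.

2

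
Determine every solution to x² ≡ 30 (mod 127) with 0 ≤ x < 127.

Since 127 ≡ 3 (mod 4), a square root of 30 is 30^((127+1)/4) = 30^32 mod 127.
Repeated squaring: 30^2≡11, 30^4≡121, 30^8≡36, 30^16≡26, 30^32≡41 (mod 127).
30^32 = 30^(32) ≡ 41 (mod 127).
Check: 41² = 1681 ≡ 30 (mod 127). The two roots are 41 and 86.

41, 86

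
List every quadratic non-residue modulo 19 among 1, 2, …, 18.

2, 3, 8, 10, 12, 13, 14, 15, 18

Square k = 1,…,9 (k and 19−k give the same square):
1²=1, 2²=4, 3²=9, 4²=16, 5²≡6, 6²≡17, 7²≡11, 8²≡7, 9²≡5 (mod 19).
The residues are {1, 4, 5, 6, 7, 9, 11, 16, 17}; the non-residues are the remaining 9 nonzero classes.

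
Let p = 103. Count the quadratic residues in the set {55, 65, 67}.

(55/103) = +1 → QR.
(65/103) = -1 → non-residue.
(67/103) = -1 → non-residue.
Total quadratic residues among the 3: 1.

1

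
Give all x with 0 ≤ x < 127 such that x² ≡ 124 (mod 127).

Since 127 ≡ 3 (mod 4), a square root of 124 is 124^((127+1)/4) = 124^32 mod 127.
Repeated squaring: 124^2≡9, 124^4≡81, 124^8≡84, 124^16≡71, 124^32≡88 (mod 127).
124^32 = 124^(32) ≡ 88 (mod 127).
Check: 88² = 7744 ≡ 124 (mod 127). The two roots are 39 and 88.

39, 88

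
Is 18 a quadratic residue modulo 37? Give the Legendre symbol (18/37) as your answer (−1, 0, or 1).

Euler's criterion: (18/37) ≡ 18^18 (mod 37).
18^2 ≡ 28 (mod 37)
18^4 ≡ 7 (mod 37)
18^8 ≡ 12 (mod 37)
18^16 ≡ 33 (mod 37)
18^18 = 18^(16+2) ≡ 36 (mod 37).
Result is 36 ≡ −1, so (18/37) = −1.

-1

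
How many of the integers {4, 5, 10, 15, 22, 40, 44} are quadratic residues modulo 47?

1

(4/47) = +1 → QR.
(5/47) = -1 → non-residue.
(10/47) = -1 → non-residue.
(15/47) = -1 → non-residue.
(22/47) = -1 → non-residue.
(40/47) = -1 → non-residue.
(44/47) = -1 → non-residue.
Total quadratic residues among the 7: 1.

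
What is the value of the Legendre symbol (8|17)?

1

Pull out 2^3: since 17 ≡ 1 (mod 8), (2/17) = +1, so (2/17)^3 = +1.
Reached (1/17) = 1. Collecting the sign flips along the way, the symbol is +1.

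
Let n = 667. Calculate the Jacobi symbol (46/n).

0

Pull out 2: since 667 ≡ 3 (mod 8), (2/667) = -1.
Reciprocity: 23 ≡ 3 and 667 ≡ 3 (mod 4), so (23/667) = −(667/23).
Reduce top mod 23: now compute (0/23).
Top reduces to 0: gcd > 1, so the symbol is 0.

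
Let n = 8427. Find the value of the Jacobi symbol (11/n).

Reciprocity: 11 ≡ 3 and 8427 ≡ 3 (mod 4), so (11/8427) = −(8427/11).
Reduce top mod 11: now compute (1/11).
Reached (1/11) = 1. Collecting the sign flips along the way, the symbol is -1.

-1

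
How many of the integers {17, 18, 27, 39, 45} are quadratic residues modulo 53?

(17/53) = +1 → QR.
(18/53) = -1 → non-residue.
(27/53) = -1 → non-residue.
(39/53) = -1 → non-residue.
(45/53) = -1 → non-residue.
Total quadratic residues among the 5: 1.

1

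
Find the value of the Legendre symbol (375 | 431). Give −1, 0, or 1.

1

Reciprocity: 375 ≡ 3 and 431 ≡ 3 (mod 4), so (375/431) = −(431/375).
Reduce top mod 375: now compute (56/375).
Pull out 2^3: since 375 ≡ 7 (mod 8), (2/375) = +1, so (2/375)^3 = +1.
Reciprocity: 7 ≡ 3 and 375 ≡ 3 (mod 4), so (7/375) = −(375/7).
Reduce top mod 7: now compute (4/7).
Pull out 2^2: since 7 ≡ 7 (mod 8), (2/7) = +1, so (2/7)^2 = +1.
Reached (1/7) = 1. Collecting the sign flips along the way, the symbol is +1.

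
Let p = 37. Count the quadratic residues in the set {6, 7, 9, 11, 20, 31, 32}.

3

(6/37) = -1 → non-residue.
(7/37) = +1 → QR.
(9/37) = +1 → QR.
(11/37) = +1 → QR.
(20/37) = -1 → non-residue.
(31/37) = -1 → non-residue.
(32/37) = -1 → non-residue.
Total quadratic residues among the 7: 3.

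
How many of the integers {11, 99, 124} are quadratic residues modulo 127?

3

(11/127) = +1 → QR.
(99/127) = +1 → QR.
(124/127) = +1 → QR.
Total quadratic residues among the 3: 3.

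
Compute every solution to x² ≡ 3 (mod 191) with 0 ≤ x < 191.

24, 167

Since 191 ≡ 3 (mod 4), a square root of 3 is 3^((191+1)/4) = 3^48 mod 191.
Repeated squaring: 3^2≡9, 3^4≡81, 3^8≡67, 3^16≡96, 3^32≡48 (mod 191).
3^48 = 3^(32+16) ≡ 24 (mod 191).
Check: 24² = 576 ≡ 3 (mod 191). The two roots are 24 and 167.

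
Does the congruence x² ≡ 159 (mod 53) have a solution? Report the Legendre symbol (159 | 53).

0

First reduce: 159 ≡ 0 (mod 53).
Top reduces to 0: gcd > 1, so the symbol is 0.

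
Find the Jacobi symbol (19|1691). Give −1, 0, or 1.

0

Reciprocity: 19 ≡ 3 and 1691 ≡ 3 (mod 4), so (19/1691) = −(1691/19).
Reduce top mod 19: now compute (0/19).
Top reduces to 0: gcd > 1, so the symbol is 0.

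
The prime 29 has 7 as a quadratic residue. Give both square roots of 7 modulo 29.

29 ≡ 1 (mod 4), so we find a root by search.
Trying successive values, 6² = 36 ≡ 7 (mod 29). The other root is 29 − 6 = 23.

6, 23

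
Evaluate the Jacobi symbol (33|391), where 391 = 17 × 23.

-1

Reciprocity: 33 ≡ 1 and 391 ≡ 3 (mod 4), so (33/391) = +(391/33).
Reduce top mod 33: now compute (28/33).
Pull out 2^2: since 33 ≡ 1 (mod 8), (2/33) = +1, so (2/33)^2 = +1.
Reciprocity: 7 ≡ 3 and 33 ≡ 1 (mod 4), so (7/33) = +(33/7).
Reduce top mod 7: now compute (5/7).
Reciprocity: 5 ≡ 1 and 7 ≡ 3 (mod 4), so (5/7) = +(7/5).
Reduce top mod 5: now compute (2/5).
Pull out 2: since 5 ≡ 5 (mod 8), (2/5) = -1.
Reached (1/5) = 1. Collecting the sign flips along the way, the symbol is -1.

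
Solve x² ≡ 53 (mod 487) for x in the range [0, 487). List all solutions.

Since 487 ≡ 3 (mod 4), a square root of 53 is 53^((487+1)/4) = 53^122 mod 487.
Repeated squaring: 53^2≡374, 53^4≡107, 53^8≡248, 53^16≡142, 53^32≡197, 53^64≡336 (mod 487).
53^122 = 53^(64+32+16+8+2) ≡ 370 (mod 487).
Check: 370² = 136900 ≡ 53 (mod 487). The two roots are 117 and 370.

117, 370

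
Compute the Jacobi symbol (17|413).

-1

Reciprocity: 17 ≡ 1 and 413 ≡ 1 (mod 4), so (17/413) = +(413/17).
Reduce top mod 17: now compute (5/17).
Reciprocity: 5 ≡ 1 and 17 ≡ 1 (mod 4), so (5/17) = +(17/5).
Reduce top mod 5: now compute (2/5).
Pull out 2: since 5 ≡ 5 (mod 8), (2/5) = -1.
Reached (1/5) = 1. Collecting the sign flips along the way, the symbol is -1.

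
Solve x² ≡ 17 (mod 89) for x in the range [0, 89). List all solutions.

27, 62

89 ≡ 1 (mod 4), so we find a root by search.
Trying successive values, 27² = 729 ≡ 17 (mod 89). The other root is 89 − 27 = 62.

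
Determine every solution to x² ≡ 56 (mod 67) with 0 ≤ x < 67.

18, 49

Since 67 ≡ 3 (mod 4), a square root of 56 is 56^((67+1)/4) = 56^17 mod 67.
Repeated squaring: 56^2≡54, 56^4≡35, 56^8≡19, 56^16≡26 (mod 67).
56^17 = 56^(16+1) ≡ 49 (mod 67).
Check: 49² = 2401 ≡ 56 (mod 67). The two roots are 18 and 49.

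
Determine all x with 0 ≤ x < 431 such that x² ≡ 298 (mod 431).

Since 431 ≡ 3 (mod 4), a square root of 298 is 298^((431+1)/4) = 298^108 mod 431.
Repeated squaring: 298^2≡18, 298^4≡324, 298^8≡243, 298^16≡2, 298^32≡4, 298^64≡16 (mod 431).
298^108 = 298^(64+32+8+4) ≡ 27 (mod 431).
Check: 27² = 729 ≡ 298 (mod 431). The two roots are 27 and 404.

27, 404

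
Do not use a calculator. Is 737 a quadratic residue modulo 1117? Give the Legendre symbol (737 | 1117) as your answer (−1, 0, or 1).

Euler's criterion: (737/1117) ≡ 737^558 (mod 1117).
737^2 ≡ 307 (mod 1117)
737^4 ≡ 421 (mod 1117)
737^8 ≡ 755 (mod 1117)
737^16 ≡ 355 (mod 1117)
737^32 ≡ 921 (mod 1117)
737^64 ≡ 438 (mod 1117)
737^128 ≡ 837 (mod 1117)
737^256 ≡ 210 (mod 1117)
737^512 ≡ 537 (mod 1117)
737^558 = 737^(512+32+8+4+2) ≡ 1 (mod 1117).
Result is 1, so (737/1117) = 1.

1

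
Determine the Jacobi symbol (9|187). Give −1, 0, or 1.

1

Reciprocity: 9 ≡ 1 and 187 ≡ 3 (mod 4), so (9/187) = +(187/9).
Reduce top mod 9: now compute (7/9).
Reciprocity: 7 ≡ 3 and 9 ≡ 1 (mod 4), so (7/9) = +(9/7).
Reduce top mod 7: now compute (2/7).
Pull out 2: since 7 ≡ 7 (mod 8), (2/7) = +1.
Reached (1/7) = 1. Collecting the sign flips along the way, the symbol is +1.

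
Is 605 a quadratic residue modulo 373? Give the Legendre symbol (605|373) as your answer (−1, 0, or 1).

First reduce: 605 ≡ 232 (mod 373).
Pull out 2^3: since 373 ≡ 5 (mod 8), (2/373) = -1, so (2/373)^3 = -1.
Reciprocity: 29 ≡ 1 and 373 ≡ 1 (mod 4), so (29/373) = +(373/29).
Reduce top mod 29: now compute (25/29).
Reciprocity: 25 ≡ 1 and 29 ≡ 1 (mod 4), so (25/29) = +(29/25).
Reduce top mod 25: now compute (4/25).
Pull out 2^2: since 25 ≡ 1 (mod 8), (2/25) = +1, so (2/25)^2 = +1.
Reached (1/25) = 1. Collecting the sign flips along the way, the symbol is -1.

-1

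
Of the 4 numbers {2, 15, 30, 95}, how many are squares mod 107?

(2/107) = -1 → non-residue.
(15/107) = -1 → non-residue.
(30/107) = +1 → QR.
(95/107) = -1 → non-residue.
Total quadratic residues among the 4: 1.

1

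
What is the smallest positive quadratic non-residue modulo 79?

(2/79) = +1, so 2 is a residue.
(3/79) = −1, so 3 is the smallest positive non-residue mod 79.

3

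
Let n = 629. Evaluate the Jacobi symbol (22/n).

1

Pull out 2: since 629 ≡ 5 (mod 8), (2/629) = -1.
Reciprocity: 11 ≡ 3 and 629 ≡ 1 (mod 4), so (11/629) = +(629/11).
Reduce top mod 11: now compute (2/11).
Pull out 2: since 11 ≡ 3 (mod 8), (2/11) = -1.
Reached (1/11) = 1. Collecting the sign flips along the way, the symbol is +1.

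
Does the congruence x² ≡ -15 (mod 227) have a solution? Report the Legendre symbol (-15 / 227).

First reduce: -15 ≡ 212 (mod 227).
Pull out 2^2: since 227 ≡ 3 (mod 8), (2/227) = -1, so (2/227)^2 = +1.
Reciprocity: 53 ≡ 1 and 227 ≡ 3 (mod 4), so (53/227) = +(227/53).
Reduce top mod 53: now compute (15/53).
Reciprocity: 15 ≡ 3 and 53 ≡ 1 (mod 4), so (15/53) = +(53/15).
Reduce top mod 15: now compute (8/15).
Pull out 2^3: since 15 ≡ 7 (mod 8), (2/15) = +1, so (2/15)^3 = +1.
Reached (1/15) = 1. Collecting the sign flips along the way, the symbol is +1.

1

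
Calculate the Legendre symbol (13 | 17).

Euler's criterion: (13/17) ≡ 13^8 (mod 17).
13^2 ≡ 16 (mod 17)
13^4 ≡ 1 (mod 17)
13^8 ≡ 1 (mod 17)
13^8 = 13^(8) ≡ 1 (mod 17).
Result is 1, so (13/17) = 1.

1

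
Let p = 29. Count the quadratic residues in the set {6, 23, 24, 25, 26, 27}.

(6/29) = +1 → QR.
(23/29) = +1 → QR.
(24/29) = +1 → QR.
(25/29) = +1 → QR.
(26/29) = -1 → non-residue.
(27/29) = -1 → non-residue.
Total quadratic residues among the 6: 4.

4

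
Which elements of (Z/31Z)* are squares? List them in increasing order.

Square k = 1,…,15 (k and 31−k give the same square):
1²=1, 2²=4, 3²=9, 4²=16, 5²=25, 6²≡5, 7²≡18, 8²≡2, 9²≡19, 10²≡7, 11²≡28, 12²≡20, 13²≡14, 14²≡10, 15²≡8 (mod 31).
So the quadratic residues mod 31 are {1, 2, 4, 5, 7, 8, 9, 10, 14, 16, 18, 19, 20, 25, 28}.

1,2,4,5,7,8,9,10,14,16,18,19,20,25,28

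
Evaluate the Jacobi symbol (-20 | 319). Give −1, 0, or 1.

First reduce: -20 ≡ 299 (mod 319).
Reciprocity: 299 ≡ 3 and 319 ≡ 3 (mod 4), so (299/319) = −(319/299).
Reduce top mod 299: now compute (20/299).
Pull out 2^2: since 299 ≡ 3 (mod 8), (2/299) = -1, so (2/299)^2 = +1.
Reciprocity: 5 ≡ 1 and 299 ≡ 3 (mod 4), so (5/299) = +(299/5).
Reduce top mod 5: now compute (4/5).
Pull out 2^2: since 5 ≡ 5 (mod 8), (2/5) = -1, so (2/5)^2 = +1.
Reached (1/5) = 1. Collecting the sign flips along the way, the symbol is -1.

-1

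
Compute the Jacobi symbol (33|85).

-1

Reciprocity: 33 ≡ 1 and 85 ≡ 1 (mod 4), so (33/85) = +(85/33).
Reduce top mod 33: now compute (19/33).
Reciprocity: 19 ≡ 3 and 33 ≡ 1 (mod 4), so (19/33) = +(33/19).
Reduce top mod 19: now compute (14/19).
Pull out 2: since 19 ≡ 3 (mod 8), (2/19) = -1.
Reciprocity: 7 ≡ 3 and 19 ≡ 3 (mod 4), so (7/19) = −(19/7).
Reduce top mod 7: now compute (5/7).
Reciprocity: 5 ≡ 1 and 7 ≡ 3 (mod 4), so (5/7) = +(7/5).
Reduce top mod 5: now compute (2/5).
Pull out 2: since 5 ≡ 5 (mod 8), (2/5) = -1.
Reached (1/5) = 1. Collecting the sign flips along the way, the symbol is -1.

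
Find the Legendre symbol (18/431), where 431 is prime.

1

Euler's criterion: (18/431) ≡ 18^215 (mod 431).
18^2 ≡ 324 (mod 431)
18^4 ≡ 243 (mod 431)
18^8 ≡ 2 (mod 431)
18^16 ≡ 4 (mod 431)
18^32 ≡ 16 (mod 431)
18^64 ≡ 256 (mod 431)
18^128 ≡ 24 (mod 431)
18^215 = 18^(128+64+16+4+2+1) ≡ 1 (mod 431).
Result is 1, so (18/431) = 1.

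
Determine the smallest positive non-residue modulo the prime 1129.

(2/1129) = +1, so 2 is a residue.
(3/1129) = +1, so 3 is a residue.
(4/1129) = +1, so 4 is a residue.
(5/1129) = +1, so 5 is a residue.
(6/1129) = +1, so 6 is a residue.
(7/1129) = +1, so 7 is a residue.
(8/1129) = +1, so 8 is a residue.
(9/1129) = +1, so 9 is a residue.
(10/1129) = +1, so 10 is a residue.
(11/1129) = −1, so 11 is the smallest positive non-residue mod 1129.

11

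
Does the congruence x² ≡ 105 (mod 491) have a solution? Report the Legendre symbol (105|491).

Euler's criterion: (105/491) ≡ 105^245 (mod 491).
105^2 ≡ 223 (mod 491)
105^4 ≡ 138 (mod 491)
105^8 ≡ 386 (mod 491)
105^16 ≡ 223 (mod 491)
105^32 ≡ 138 (mod 491)
105^64 ≡ 386 (mod 491)
105^128 ≡ 223 (mod 491)
105^245 = 105^(128+64+32+16+4+1) ≡ 490 (mod 491).
Result is 490 ≡ −1, so (105/491) = −1.

-1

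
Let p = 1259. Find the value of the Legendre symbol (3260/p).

First reduce: 3260 ≡ 742 (mod 1259).
Pull out 2: since 1259 ≡ 3 (mod 8), (2/1259) = -1.
Reciprocity: 371 ≡ 3 and 1259 ≡ 3 (mod 4), so (371/1259) = −(1259/371).
Reduce top mod 371: now compute (146/371).
Pull out 2: since 371 ≡ 3 (mod 8), (2/371) = -1.
Reciprocity: 73 ≡ 1 and 371 ≡ 3 (mod 4), so (73/371) = +(371/73).
Reduce top mod 73: now compute (6/73).
Pull out 2: since 73 ≡ 1 (mod 8), (2/73) = +1.
Reciprocity: 3 ≡ 3 and 73 ≡ 1 (mod 4), so (3/73) = +(73/3).
Reduce top mod 3: now compute (1/3).
Reached (1/3) = 1. Collecting the sign flips along the way, the symbol is -1.

-1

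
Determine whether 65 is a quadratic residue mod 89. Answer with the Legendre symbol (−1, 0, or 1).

-1

Reciprocity: 65 ≡ 1 and 89 ≡ 1 (mod 4), so (65/89) = +(89/65).
Reduce top mod 65: now compute (24/65).
Pull out 2^3: since 65 ≡ 1 (mod 8), (2/65) = +1, so (2/65)^3 = +1.
Reciprocity: 3 ≡ 3 and 65 ≡ 1 (mod 4), so (3/65) = +(65/3).
Reduce top mod 3: now compute (2/3).
Pull out 2: since 3 ≡ 3 (mod 8), (2/3) = -1.
Reached (1/3) = 1. Collecting the sign flips along the way, the symbol is -1.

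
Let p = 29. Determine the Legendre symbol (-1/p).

First reduce: -1 ≡ 28 (mod 29).
Pull out 2^2: since 29 ≡ 5 (mod 8), (2/29) = -1, so (2/29)^2 = +1.
Reciprocity: 7 ≡ 3 and 29 ≡ 1 (mod 4), so (7/29) = +(29/7).
Reduce top mod 7: now compute (1/7).
Reached (1/7) = 1. Collecting the sign flips along the way, the symbol is +1.

1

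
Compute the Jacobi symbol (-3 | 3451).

1

First reduce: -3 ≡ 3448 (mod 3451).
Pull out 2^3: since 3451 ≡ 3 (mod 8), (2/3451) = -1, so (2/3451)^3 = -1.
Reciprocity: 431 ≡ 3 and 3451 ≡ 3 (mod 4), so (431/3451) = −(3451/431).
Reduce top mod 431: now compute (3/431).
Reciprocity: 3 ≡ 3 and 431 ≡ 3 (mod 4), so (3/431) = −(431/3).
Reduce top mod 3: now compute (2/3).
Pull out 2: since 3 ≡ 3 (mod 8), (2/3) = -1.
Reached (1/3) = 1. Collecting the sign flips along the way, the symbol is +1.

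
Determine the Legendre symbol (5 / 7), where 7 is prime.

-1

Euler's criterion: (5/7) ≡ 5^3 (mod 7).
5^2 ≡ 4 (mod 7)
5^3 = 5^(2+1) ≡ 6 (mod 7).
Result is 6 ≡ −1, so (5/7) = −1.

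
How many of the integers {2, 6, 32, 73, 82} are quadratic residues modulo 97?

4

(2/97) = +1 → QR.
(6/97) = +1 → QR.
(32/97) = +1 → QR.
(73/97) = +1 → QR.
(82/97) = -1 → non-residue.
Total quadratic residues among the 5: 4.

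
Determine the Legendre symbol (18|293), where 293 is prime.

-1

Pull out 2: since 293 ≡ 5 (mod 8), (2/293) = -1.
Reciprocity: 9 ≡ 1 and 293 ≡ 1 (mod 4), so (9/293) = +(293/9).
Reduce top mod 9: now compute (5/9).
Reciprocity: 5 ≡ 1 and 9 ≡ 1 (mod 4), so (5/9) = +(9/5).
Reduce top mod 5: now compute (4/5).
Pull out 2^2: since 5 ≡ 5 (mod 8), (2/5) = -1, so (2/5)^2 = +1.
Reached (1/5) = 1. Collecting the sign flips along the way, the symbol is -1.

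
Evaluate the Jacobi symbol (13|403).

0

Reciprocity: 13 ≡ 1 and 403 ≡ 3 (mod 4), so (13/403) = +(403/13).
Reduce top mod 13: now compute (0/13).
Top reduces to 0: gcd > 1, so the symbol is 0.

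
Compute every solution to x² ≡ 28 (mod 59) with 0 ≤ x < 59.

21, 38

Since 59 ≡ 3 (mod 4), a square root of 28 is 28^((59+1)/4) = 28^15 mod 59.
Repeated squaring: 28^2≡17, 28^4≡53, 28^8≡36 (mod 59).
28^15 = 28^(8+4+2+1) ≡ 21 (mod 59).
Check: 21² = 441 ≡ 28 (mod 59). The two roots are 21 and 38.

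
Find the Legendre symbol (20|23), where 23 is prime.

Pull out 2^2: since 23 ≡ 7 (mod 8), (2/23) = +1, so (2/23)^2 = +1.
Reciprocity: 5 ≡ 1 and 23 ≡ 3 (mod 4), so (5/23) = +(23/5).
Reduce top mod 5: now compute (3/5).
Reciprocity: 3 ≡ 3 and 5 ≡ 1 (mod 4), so (3/5) = +(5/3).
Reduce top mod 3: now compute (2/3).
Pull out 2: since 3 ≡ 3 (mod 8), (2/3) = -1.
Reached (1/3) = 1. Collecting the sign flips along the way, the symbol is -1.

-1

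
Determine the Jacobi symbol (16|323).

Pull out 2^4: since 323 ≡ 3 (mod 8), (2/323) = -1, so (2/323)^4 = +1.
Reached (1/323) = 1. Collecting the sign flips along the way, the symbol is +1.

1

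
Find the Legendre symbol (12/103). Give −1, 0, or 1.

-1

Pull out 2^2: since 103 ≡ 7 (mod 8), (2/103) = +1, so (2/103)^2 = +1.
Reciprocity: 3 ≡ 3 and 103 ≡ 3 (mod 4), so (3/103) = −(103/3).
Reduce top mod 3: now compute (1/3).
Reached (1/3) = 1. Collecting the sign flips along the way, the symbol is -1.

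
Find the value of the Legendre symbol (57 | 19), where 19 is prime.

First reduce: 57 ≡ 0 (mod 19).
Top reduces to 0: gcd > 1, so the symbol is 0.

0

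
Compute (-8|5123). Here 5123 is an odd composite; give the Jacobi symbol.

1

First reduce: -8 ≡ 5115 (mod 5123).
Reciprocity: 5115 ≡ 3 and 5123 ≡ 3 (mod 4), so (5115/5123) = −(5123/5115).
Reduce top mod 5115: now compute (8/5115).
Pull out 2^3: since 5115 ≡ 3 (mod 8), (2/5115) = -1, so (2/5115)^3 = -1.
Reached (1/5115) = 1. Collecting the sign flips along the way, the symbol is +1.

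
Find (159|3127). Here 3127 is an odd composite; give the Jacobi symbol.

Reciprocity: 159 ≡ 3 and 3127 ≡ 3 (mod 4), so (159/3127) = −(3127/159).
Reduce top mod 159: now compute (106/159).
Pull out 2: since 159 ≡ 7 (mod 8), (2/159) = +1.
Reciprocity: 53 ≡ 1 and 159 ≡ 3 (mod 4), so (53/159) = +(159/53).
Reduce top mod 53: now compute (0/53).
Top reduces to 0: gcd > 1, so the symbol is 0.

0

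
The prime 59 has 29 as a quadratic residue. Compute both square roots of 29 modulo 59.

Since 59 ≡ 3 (mod 4), a square root of 29 is 29^((59+1)/4) = 29^15 mod 59.
Repeated squaring: 29^2≡15, 29^4≡48, 29^8≡3 (mod 59).
29^15 = 29^(8+4+2+1) ≡ 41 (mod 59).
Check: 41² = 1681 ≡ 29 (mod 59). The two roots are 18 and 41.

18, 41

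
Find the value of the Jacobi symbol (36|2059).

1

Pull out 2^2: since 2059 ≡ 3 (mod 8), (2/2059) = -1, so (2/2059)^2 = +1.
Reciprocity: 9 ≡ 1 and 2059 ≡ 3 (mod 4), so (9/2059) = +(2059/9).
Reduce top mod 9: now compute (7/9).
Reciprocity: 7 ≡ 3 and 9 ≡ 1 (mod 4), so (7/9) = +(9/7).
Reduce top mod 7: now compute (2/7).
Pull out 2: since 7 ≡ 7 (mod 8), (2/7) = +1.
Reached (1/7) = 1. Collecting the sign flips along the way, the symbol is +1.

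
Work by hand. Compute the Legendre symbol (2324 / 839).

Euler's criterion: (2324/839) ≡ 646^419 (mod 839).
646^2 ≡ 333 (mod 839)
646^4 ≡ 141 (mod 839)
646^8 ≡ 584 (mod 839)
646^16 ≡ 422 (mod 839)
646^32 ≡ 216 (mod 839)
646^64 ≡ 511 (mod 839)
646^128 ≡ 192 (mod 839)
646^256 ≡ 787 (mod 839)
646^419 = 646^(256+128+32+2+1) ≡ 838 (mod 839).
Result is 838 ≡ −1, so (2324/839) = −1.

-1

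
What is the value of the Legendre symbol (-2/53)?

-1

First reduce: -2 ≡ 51 (mod 53).
Reciprocity: 51 ≡ 3 and 53 ≡ 1 (mod 4), so (51/53) = +(53/51).
Reduce top mod 51: now compute (2/51).
Pull out 2: since 51 ≡ 3 (mod 8), (2/51) = -1.
Reached (1/51) = 1. Collecting the sign flips along the way, the symbol is -1.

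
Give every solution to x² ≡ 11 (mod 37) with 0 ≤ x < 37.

14, 23

37 ≡ 1 (mod 4), so we find a root by search.
Trying successive values, 14² = 196 ≡ 11 (mod 37). The other root is 37 − 14 = 23.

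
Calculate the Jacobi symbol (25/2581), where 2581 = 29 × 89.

1

Reciprocity: 25 ≡ 1 and 2581 ≡ 1 (mod 4), so (25/2581) = +(2581/25).
Reduce top mod 25: now compute (6/25).
Pull out 2: since 25 ≡ 1 (mod 8), (2/25) = +1.
Reciprocity: 3 ≡ 3 and 25 ≡ 1 (mod 4), so (3/25) = +(25/3).
Reduce top mod 3: now compute (1/3).
Reached (1/3) = 1. Collecting the sign flips along the way, the symbol is +1.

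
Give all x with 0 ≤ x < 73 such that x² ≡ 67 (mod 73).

73 ≡ 1 (mod 4), so we find a root by search.
Trying successive values, 33² = 1089 ≡ 67 (mod 73). The other root is 73 − 33 = 40.

33, 40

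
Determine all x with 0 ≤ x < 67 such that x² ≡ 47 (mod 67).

28, 39

Since 67 ≡ 3 (mod 4), a square root of 47 is 47^((67+1)/4) = 47^17 mod 67.
Repeated squaring: 47^2≡65, 47^4≡4, 47^8≡16, 47^16≡55 (mod 67).
47^17 = 47^(16+1) ≡ 39 (mod 67).
Check: 39² = 1521 ≡ 47 (mod 67). The two roots are 28 and 39.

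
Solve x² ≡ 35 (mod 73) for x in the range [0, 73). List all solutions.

20, 53

73 ≡ 1 (mod 4), so we find a root by search.
Trying successive values, 20² = 400 ≡ 35 (mod 73). The other root is 73 − 20 = 53.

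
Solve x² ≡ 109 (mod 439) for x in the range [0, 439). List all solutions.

Since 439 ≡ 3 (mod 4), a square root of 109 is 109^((439+1)/4) = 109^110 mod 439.
Repeated squaring: 109^2≡28, 109^4≡345, 109^8≡56, 109^16≡63, 109^32≡18, 109^64≡324 (mod 439).
109^110 = 109^(64+32+8+4+2) ≡ 391 (mod 439).
Check: 391² = 152881 ≡ 109 (mod 439). The two roots are 48 and 391.

48, 391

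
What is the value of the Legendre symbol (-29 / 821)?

1

Euler's criterion: (-29/821) ≡ 792^410 (mod 821).
792^2 ≡ 20 (mod 821)
792^4 ≡ 400 (mod 821)
792^8 ≡ 726 (mod 821)
792^16 ≡ 815 (mod 821)
792^32 ≡ 36 (mod 821)
792^64 ≡ 475 (mod 821)
792^128 ≡ 671 (mod 821)
792^256 ≡ 333 (mod 821)
792^410 = 792^(256+128+16+8+2) ≡ 1 (mod 821).
Result is 1, so (-29/821) = 1.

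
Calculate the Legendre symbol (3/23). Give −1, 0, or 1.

1

Reciprocity: 3 ≡ 3 and 23 ≡ 3 (mod 4), so (3/23) = −(23/3).
Reduce top mod 3: now compute (2/3).
Pull out 2: since 3 ≡ 3 (mod 8), (2/3) = -1.
Reached (1/3) = 1. Collecting the sign flips along the way, the symbol is +1.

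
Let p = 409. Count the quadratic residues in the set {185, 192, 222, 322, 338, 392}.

3

(185/409) = -1 → non-residue.
(192/409) = +1 → QR.
(222/409) = -1 → non-residue.
(322/409) = -1 → non-residue.
(338/409) = +1 → QR.
(392/409) = +1 → QR.
Total quadratic residues among the 6: 3.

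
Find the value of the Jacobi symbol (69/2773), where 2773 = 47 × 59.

Reciprocity: 69 ≡ 1 and 2773 ≡ 1 (mod 4), so (69/2773) = +(2773/69).
Reduce top mod 69: now compute (13/69).
Reciprocity: 13 ≡ 1 and 69 ≡ 1 (mod 4), so (13/69) = +(69/13).
Reduce top mod 13: now compute (4/13).
Pull out 2^2: since 13 ≡ 5 (mod 8), (2/13) = -1, so (2/13)^2 = +1.
Reached (1/13) = 1. Collecting the sign flips along the way, the symbol is +1.

1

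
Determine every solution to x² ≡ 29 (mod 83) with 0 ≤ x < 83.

19, 64

Since 83 ≡ 3 (mod 4), a square root of 29 is 29^((83+1)/4) = 29^21 mod 83.
Repeated squaring: 29^2≡11, 29^4≡38, 29^8≡33, 29^16≡10 (mod 83).
29^21 = 29^(16+4+1) ≡ 64 (mod 83).
Check: 64² = 4096 ≡ 29 (mod 83). The two roots are 19 and 64.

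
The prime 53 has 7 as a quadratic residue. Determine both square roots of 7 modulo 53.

53 ≡ 1 (mod 4), so we find a root by search.
Trying successive values, 22² = 484 ≡ 7 (mod 53). The other root is 53 − 22 = 31.

22, 31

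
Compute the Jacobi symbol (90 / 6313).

Pull out 2: since 6313 ≡ 1 (mod 8), (2/6313) = +1.
Reciprocity: 45 ≡ 1 and 6313 ≡ 1 (mod 4), so (45/6313) = +(6313/45).
Reduce top mod 45: now compute (13/45).
Reciprocity: 13 ≡ 1 and 45 ≡ 1 (mod 4), so (13/45) = +(45/13).
Reduce top mod 13: now compute (6/13).
Pull out 2: since 13 ≡ 5 (mod 8), (2/13) = -1.
Reciprocity: 3 ≡ 3 and 13 ≡ 1 (mod 4), so (3/13) = +(13/3).
Reduce top mod 3: now compute (1/3).
Reached (1/3) = 1. Collecting the sign flips along the way, the symbol is -1.

-1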